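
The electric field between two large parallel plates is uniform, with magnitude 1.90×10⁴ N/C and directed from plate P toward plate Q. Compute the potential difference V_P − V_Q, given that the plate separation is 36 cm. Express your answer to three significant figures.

6840 V

In a uniform field, potential decreases in the direction of E: ΔV = −E·d for a displacement d parallel to E.
Going from Q to P is a displacement of 36 cm opposite to the field, so V_P − V_Q = +Ed = 6840 V.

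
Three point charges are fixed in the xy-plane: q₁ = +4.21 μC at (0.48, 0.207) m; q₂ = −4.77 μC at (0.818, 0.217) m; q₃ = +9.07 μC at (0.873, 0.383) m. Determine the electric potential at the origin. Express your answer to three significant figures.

1.07×10⁵ V

The total potential is the scalar sum of each charge's contribution, V = Σ kqᵢ/rᵢ.
Distances from the field point to each charge: r₁ = 0.523 m, r₂ = 0.846 m, r₃ = 0.953 m.
V = k[(4.21×10⁻⁶)/(0.523) + (-4.77×10⁻⁶)/(0.846) + (9.07×10⁻⁶)/(0.953)] = 1.07×10⁵ V.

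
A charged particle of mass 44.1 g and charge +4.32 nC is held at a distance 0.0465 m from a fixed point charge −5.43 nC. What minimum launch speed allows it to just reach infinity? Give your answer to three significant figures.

0.0143 m/s

To just escape, total mechanical energy must reach zero at infinity: ½mv²_min + U = 0, so ½mv²_min = −U = |kQq|/r.
|U| = |kQq|/r = (8.99×10⁹ N·m²/C²)(5.43×10⁻⁹)(4.32×10⁻⁹)/(0.0465) = 4.54×10⁻⁶ J.
v_min = √(2|U|/m) = √(2·4.54×10⁻⁶/0.0441) = 0.0143 m/s.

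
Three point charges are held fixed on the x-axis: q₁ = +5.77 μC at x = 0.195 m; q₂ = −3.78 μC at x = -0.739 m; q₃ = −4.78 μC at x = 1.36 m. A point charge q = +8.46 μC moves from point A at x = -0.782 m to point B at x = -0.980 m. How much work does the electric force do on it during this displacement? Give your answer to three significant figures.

The work done by the electric force is W_field = −ΔU = −q(V_B − V_A) = q(V_A − V_B).
At A: distances to the source charges are 0.977 m, 0.0430 m, 2.14 m; V_A = Σ kqᵢ/rᵢ = -7.57×10⁵ V.
At B: distances to the source charges are 1.18 m, 0.241 m, 2.34 m; V_B = Σ kqᵢ/rᵢ = -1.15×10⁵ V.
ΔV = V_B − V_A = 6.42×10⁵ V.
W_field = −qΔV = −(8.46×10⁻⁶ C)(6.42×10⁵ V) = -5.43 J.

-5.43 J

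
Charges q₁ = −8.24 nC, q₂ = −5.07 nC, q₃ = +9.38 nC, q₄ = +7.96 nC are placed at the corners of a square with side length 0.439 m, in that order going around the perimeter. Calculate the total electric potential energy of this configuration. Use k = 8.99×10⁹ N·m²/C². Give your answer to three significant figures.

-1.64×10⁻⁶ J

The work to assemble the configuration equals its total potential energy, U = Σ kqᵢqⱼ/rᵢⱼ over all pairs.
The four side pairs have separation 0.439 m and the two diagonal pairs 0.621 m.
Summing all 6 pair terms gives U = -1.64×10⁻⁶ J.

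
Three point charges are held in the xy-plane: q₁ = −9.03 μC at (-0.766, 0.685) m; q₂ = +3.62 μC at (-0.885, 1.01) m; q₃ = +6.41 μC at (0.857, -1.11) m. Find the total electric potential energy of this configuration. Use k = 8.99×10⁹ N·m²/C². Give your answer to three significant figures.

-0.988 J

The assembly work is the sum of pairwise potential energies, U = Σ_{i<j} kqᵢqⱼ/rᵢⱼ.
Pair separations: r₁₂ = 0.346 m, r₁₃ = 2.42 m, r₂₃ = 2.74 m.
U = (-0.849) + (-0.215) + (0.0760) = -0.988 J.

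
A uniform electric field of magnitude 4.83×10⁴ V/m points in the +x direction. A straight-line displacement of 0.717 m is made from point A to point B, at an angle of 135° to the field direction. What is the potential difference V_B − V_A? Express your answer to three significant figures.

2.45×10⁴ V

Only the component of displacement along E changes the potential: ΔV = −E·d·cosθ.
ΔV = −(4.83×10⁴ V/m)(0.717 m)cos135° = 2.45×10⁴ V.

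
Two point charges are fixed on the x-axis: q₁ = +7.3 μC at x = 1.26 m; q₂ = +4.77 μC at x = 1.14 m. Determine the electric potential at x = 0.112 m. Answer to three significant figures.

Electric potential is a scalar, so the contributions from each charge add algebraically: V = Σ kqᵢ/rᵢ.
Distances from the field point to each charge: r₁ = 1.15 m, r₂ = 1.03 m.
V = k[(7.30×10⁻⁶)/(1.15) + (4.77×10⁻⁶)/(1.03)] = 9.89×10⁴ V.

9.89×10⁴ V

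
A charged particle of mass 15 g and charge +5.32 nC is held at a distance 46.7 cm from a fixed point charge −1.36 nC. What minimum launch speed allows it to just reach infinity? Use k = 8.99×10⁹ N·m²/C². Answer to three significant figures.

To just escape, total mechanical energy must reach zero at infinity: ½mv²_min + U = 0, so ½mv²_min = −U = |kQq|/r.
|U| = |kQq|/r = (8.99×10⁹ N·m²/C²)(1.36×10⁻⁹)(5.32×10⁻⁹)/(0.467) = 1.39×10⁻⁷ J.
v_min = √(2|U|/m) = √(2·1.39×10⁻⁷/0.0150) = 4.31×10⁻³ m/s.

4.31×10⁻³ m/s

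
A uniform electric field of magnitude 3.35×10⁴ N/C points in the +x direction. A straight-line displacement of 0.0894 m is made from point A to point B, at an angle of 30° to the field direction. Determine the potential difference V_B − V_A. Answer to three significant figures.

-2590 V

Only the component of displacement along E changes the potential: ΔV = −E·d·cosθ.
ΔV = −(3.35×10⁴ V/m)(0.0894 m)cos30° = -2590 V.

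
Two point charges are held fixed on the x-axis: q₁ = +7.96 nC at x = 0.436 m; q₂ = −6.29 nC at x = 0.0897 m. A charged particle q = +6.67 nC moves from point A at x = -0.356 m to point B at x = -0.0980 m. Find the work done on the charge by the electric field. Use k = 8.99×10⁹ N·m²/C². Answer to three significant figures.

The work done by the electric force is W_field = −ΔU = −q(V_B − V_A) = q(V_A − V_B).
At A: distances to the source charges are 0.792 m, 0.446 m; V_A = Σ kqᵢ/rᵢ = -36.5 V.
At B: distances to the source charges are 0.534 m, 0.188 m; V_B = Σ kqᵢ/rᵢ = -167 V.
ΔV = V_B − V_A = -131 V.
W_field = −qΔV = −(6.67×10⁻⁹ C)(-131 V) = 8.72×10⁻⁷ J.

8.72×10⁻⁷ J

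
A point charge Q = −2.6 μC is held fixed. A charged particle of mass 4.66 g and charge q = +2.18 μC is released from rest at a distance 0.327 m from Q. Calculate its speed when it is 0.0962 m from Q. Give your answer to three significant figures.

12.7 m/s

Only the electrostatic force acts, so mechanical energy is conserved: ½mv² = U₁ − U₂ = kQq(1/r₁ − 1/r₂).
U₁ − U₂ = (8.99×10⁹ N·m²/C²)(-2.60×10⁻⁶ C)(2.18×10⁻⁶ C)(1/0.327 − 1/0.0962) = 0.374 J.
v = √(2·0.374/4.66×10⁻³) = 12.7 m/s.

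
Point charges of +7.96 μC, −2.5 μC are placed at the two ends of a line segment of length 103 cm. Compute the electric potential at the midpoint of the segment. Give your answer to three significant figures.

The total potential is the scalar sum of each charge's contribution, V = Σ kqᵢ/rᵢ.
Each charge is 0.515 m from the midpoint.
V = k[(7.96×10⁻⁶)/(0.515) + (-2.50×10⁻⁶)/(0.515)] = 9.53×10⁴ V.

9.53×10⁴ V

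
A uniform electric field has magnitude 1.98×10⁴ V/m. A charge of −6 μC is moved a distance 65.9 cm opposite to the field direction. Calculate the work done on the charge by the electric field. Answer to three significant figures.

0.0783 J

The potential change for a displacement 65.9 cm opposite to the field direction is ΔV = +Ed = 1.30×10⁴ V.
W_field = −qΔV = 0.0783 J.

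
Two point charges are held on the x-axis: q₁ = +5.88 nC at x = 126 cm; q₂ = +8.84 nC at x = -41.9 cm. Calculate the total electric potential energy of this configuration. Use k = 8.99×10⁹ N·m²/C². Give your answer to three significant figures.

The work to assemble the configuration equals its total potential energy, U = Σ kqᵢqⱼ/rᵢⱼ over all pairs.
Pair separations: r₁₂ = 1.68 m.
U = (2.78×10⁻⁷) = 2.78×10⁻⁷ J.

2.78×10⁻⁷ J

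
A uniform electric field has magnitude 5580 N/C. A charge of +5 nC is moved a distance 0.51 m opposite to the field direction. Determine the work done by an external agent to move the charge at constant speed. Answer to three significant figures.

The potential change for a displacement 0.51 m opposite to the field direction is ΔV = +Ed = 2850 V.
W_ext = qΔV = 1.42×10⁻⁵ J.

1.42×10⁻⁵ J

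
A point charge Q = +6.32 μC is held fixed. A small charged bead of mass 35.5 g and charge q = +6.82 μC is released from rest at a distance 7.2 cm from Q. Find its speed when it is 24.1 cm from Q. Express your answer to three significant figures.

14.6 m/s

Only the electrostatic force acts, so mechanical energy is conserved: ½mv² = U₁ − U₂ = kQq(1/r₁ − 1/r₂).
U₁ − U₂ = (8.99×10⁹ N·m²/C²)(6.32×10⁻⁶ C)(6.82×10⁻⁶ C)(1/0.0720 − 1/0.241) = 3.77 J.
v = √(2·3.77/0.0355) = 14.6 m/s.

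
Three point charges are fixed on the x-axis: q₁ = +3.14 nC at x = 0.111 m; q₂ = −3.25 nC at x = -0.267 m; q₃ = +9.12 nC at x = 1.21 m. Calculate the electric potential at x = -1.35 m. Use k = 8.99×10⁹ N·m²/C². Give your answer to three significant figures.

24.4 V

Electric potential is a scalar, so the contributions from each charge add algebraically: V = Σ kqᵢ/rᵢ.
Distances from the field point to each charge: r₁ = 1.46 m, r₂ = 1.08 m, r₃ = 2.56 m.
V = k[(3.14×10⁻⁹)/(1.46) + (-3.25×10⁻⁹)/(1.08) + (9.12×10⁻⁹)/(2.56)] = 24.4 V.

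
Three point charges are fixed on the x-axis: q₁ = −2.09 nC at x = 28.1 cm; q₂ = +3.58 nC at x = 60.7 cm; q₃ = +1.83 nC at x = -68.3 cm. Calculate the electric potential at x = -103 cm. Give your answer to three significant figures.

52.7 V

The total potential is the scalar sum of each charge's contribution, V = Σ kqᵢ/rᵢ.
Distances from the field point to each charge: r₁ = 1.31 m, r₂ = 1.64 m, r₃ = 0.347 m.
V = k[(-2.09×10⁻⁹)/(1.31) + (3.58×10⁻⁹)/(1.64) + (1.83×10⁻⁹)/(0.347)] = 52.7 V.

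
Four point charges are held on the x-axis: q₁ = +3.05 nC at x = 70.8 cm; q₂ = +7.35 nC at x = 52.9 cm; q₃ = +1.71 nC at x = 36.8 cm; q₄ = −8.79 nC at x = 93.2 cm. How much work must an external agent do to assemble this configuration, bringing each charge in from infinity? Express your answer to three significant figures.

The assembly work is the sum of pairwise potential energies, U = Σ_{i<j} kqᵢqⱼ/rᵢⱼ.
Pair separations: r₁₂ = 0.179 m, r₁₃ = 0.340 m, r₁₄ = 0.224 m, r₂₃ = 0.161 m, r₂₄ = 0.403 m, r₃₄ = 0.564 m.
Summing all 6 pair terms gives U = -7.91×10⁻⁷ J.

-7.91×10⁻⁷ J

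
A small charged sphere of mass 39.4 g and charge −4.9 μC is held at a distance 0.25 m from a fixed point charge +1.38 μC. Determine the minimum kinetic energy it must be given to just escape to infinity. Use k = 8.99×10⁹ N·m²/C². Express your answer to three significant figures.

To just escape, total mechanical energy must reach zero at infinity: ½mv²_min + U = 0, so ½mv²_min = −U = |kQq|/r.
|U| = |kQq|/r = (8.99×10⁹ N·m²/C²)(1.38×10⁻⁶)(4.90×10⁻⁶)/(0.250) = 0.243 J.

0.243 J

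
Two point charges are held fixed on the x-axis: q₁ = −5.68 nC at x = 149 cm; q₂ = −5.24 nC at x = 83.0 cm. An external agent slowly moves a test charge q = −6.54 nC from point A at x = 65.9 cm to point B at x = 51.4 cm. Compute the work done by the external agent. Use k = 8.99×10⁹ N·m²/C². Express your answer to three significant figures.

-8.86×10⁻⁷ J

For quasistatic motion the external work equals the change in potential energy: W_ext = qΔV = q(V_B − V_A).
At A: distances to the source charges are 0.831 m, 0.171 m; V_A = Σ kqᵢ/rᵢ = -337 V.
At B: distances to the source charges are 0.976 m, 0.316 m; V_B = Σ kqᵢ/rᵢ = -201 V.
ΔV = V_B − V_A = 136 V.
W_ext = qΔV = (-6.54×10⁻⁹ C)(136 V) = -8.86×10⁻⁷ J.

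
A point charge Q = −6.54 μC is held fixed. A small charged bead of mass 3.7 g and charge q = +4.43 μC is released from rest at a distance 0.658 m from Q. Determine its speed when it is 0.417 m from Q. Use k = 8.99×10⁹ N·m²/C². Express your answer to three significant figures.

Only the electrostatic force acts, so mechanical energy is conserved: ½mv² = U₁ − U₂ = kQq(1/r₁ − 1/r₂).
U₁ − U₂ = (8.99×10⁹ N·m²/C²)(-6.54×10⁻⁶ C)(4.43×10⁻⁶ C)(1/0.658 − 1/0.417) = 0.229 J.
v = √(2·0.229/3.70×10⁻³) = 11.1 m/s.

11.1 m/s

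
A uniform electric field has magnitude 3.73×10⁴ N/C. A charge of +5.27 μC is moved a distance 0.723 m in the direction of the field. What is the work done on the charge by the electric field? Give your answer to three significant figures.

0.142 J

The potential change for a displacement 0.723 m in the direction of the field is ΔV = −Ed = -2.70×10⁴ V.
W_field = −qΔV = 0.142 J.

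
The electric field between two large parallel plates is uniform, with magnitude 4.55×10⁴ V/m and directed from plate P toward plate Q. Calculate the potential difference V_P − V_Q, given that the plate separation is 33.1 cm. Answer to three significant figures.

In a uniform field, potential decreases in the direction of E: ΔV = −E·d for a displacement d parallel to E.
Going from Q to P is a displacement of 33.1 cm opposite to the field, so V_P − V_Q = +Ed = 1.51×10⁴ V.

1.51×10⁴ V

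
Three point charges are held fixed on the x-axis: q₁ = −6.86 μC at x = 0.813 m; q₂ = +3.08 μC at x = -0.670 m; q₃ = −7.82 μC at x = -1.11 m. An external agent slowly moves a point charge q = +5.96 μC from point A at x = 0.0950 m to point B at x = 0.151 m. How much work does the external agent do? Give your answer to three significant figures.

-0.0426 J

For quasistatic motion the external work equals the change in potential energy: W_ext = qΔV = q(V_B − V_A).
At A: distances to the source charges are 0.718 m, 0.765 m, 1.21 m; V_A = Σ kqᵢ/rᵢ = -1.08×10⁵ V.
At B: distances to the source charges are 0.662 m, 0.821 m, 1.26 m; V_B = Σ kqᵢ/rᵢ = -1.15×10⁵ V.
ΔV = V_B − V_A = -7140 V.
W_ext = qΔV = (5.96×10⁻⁶ C)(-7140 V) = -0.0426 J.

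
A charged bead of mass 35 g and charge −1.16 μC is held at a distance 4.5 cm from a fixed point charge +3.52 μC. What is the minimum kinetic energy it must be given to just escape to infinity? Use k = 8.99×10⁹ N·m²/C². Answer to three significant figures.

0.816 J

To just escape, total mechanical energy must reach zero at infinity: ½mv²_min + U = 0, so ½mv²_min = −U = |kQq|/r.
|U| = |kQq|/r = (8.99×10⁹ N·m²/C²)(3.52×10⁻⁶)(1.16×10⁻⁶)/(0.0450) = 0.816 J.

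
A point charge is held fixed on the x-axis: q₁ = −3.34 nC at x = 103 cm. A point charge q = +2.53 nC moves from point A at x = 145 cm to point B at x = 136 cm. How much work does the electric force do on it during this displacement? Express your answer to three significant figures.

The work done by the electric force is W_field = −ΔU = −q(V_B − V_A) = q(V_A − V_B).
At A: distance to the source charge is 0.420 m; V_A = kq₁/r = -71.5 V.
At B: distance to the source charge is 0.330 m; V_B = kq₁/r = -91.0 V.
ΔV = V_B − V_A = -19.5 V.
W_field = −qΔV = −(2.53×10⁻⁹ C)(-19.5 V) = 4.93×10⁻⁸ J.

4.93×10⁻⁸ J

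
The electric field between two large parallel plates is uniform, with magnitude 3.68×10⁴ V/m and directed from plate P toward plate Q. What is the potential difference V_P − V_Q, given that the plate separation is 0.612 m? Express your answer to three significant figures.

In a uniform field, potential decreases in the direction of E: ΔV = −E·d for a displacement d parallel to E.
Going from Q to P is a displacement of 0.612 m opposite to the field, so V_P − V_Q = +Ed = 2.25×10⁴ V.

2.25×10⁴ V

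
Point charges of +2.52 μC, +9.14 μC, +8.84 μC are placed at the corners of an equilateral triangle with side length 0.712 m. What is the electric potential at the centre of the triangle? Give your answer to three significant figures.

4.48×10⁵ V

Electric potential is a scalar, so the contributions from each charge add algebraically: V = Σ kqᵢ/rᵢ.
The distance from each vertex to the centroid is a/√3 = 0.411 m.
V = k[(2.52×10⁻⁶)/(0.411) + (9.14×10⁻⁶)/(0.411) + (8.84×10⁻⁶)/(0.411)] = 4.48×10⁵ V.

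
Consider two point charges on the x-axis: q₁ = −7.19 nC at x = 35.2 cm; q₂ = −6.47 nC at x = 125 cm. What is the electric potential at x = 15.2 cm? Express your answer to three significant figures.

Electric potential is a scalar, so the contributions from each charge add algebraically: V = Σ kqᵢ/rᵢ.
Distances from the field point to each charge: r₁ = 0.200 m, r₂ = 1.10 m.
V = k[(-7.19×10⁻⁹)/(0.200) + (-6.47×10⁻⁹)/(1.10)] = -376 V.

-376 V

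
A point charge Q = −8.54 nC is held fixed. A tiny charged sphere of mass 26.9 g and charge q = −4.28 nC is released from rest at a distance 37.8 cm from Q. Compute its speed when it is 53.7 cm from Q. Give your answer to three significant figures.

Only the electrostatic force acts, so mechanical energy is conserved: ½mv² = U₁ − U₂ = kQq(1/r₁ − 1/r₂).
U₁ − U₂ = (8.99×10⁹ N·m²/C²)(-8.54×10⁻⁹ C)(-4.28×10⁻⁹ C)(1/0.378 − 1/0.537) = 2.57×10⁻⁷ J.
v = √(2·2.57×10⁻⁷/0.0269) = 4.37×10⁻³ m/s.

4.37×10⁻³ m/s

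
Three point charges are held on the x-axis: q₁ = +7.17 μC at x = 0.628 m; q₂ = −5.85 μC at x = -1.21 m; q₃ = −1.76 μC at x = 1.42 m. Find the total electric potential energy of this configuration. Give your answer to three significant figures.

The assembly work is the sum of pairwise potential energies, U = Σ_{i<j} kqᵢqⱼ/rᵢⱼ.
Pair separations: r₁₂ = 1.84 m, r₁₃ = 0.792 m, r₂₃ = 2.63 m.
U = (-0.205) + (-0.143) + (0.0352) = -0.313 J.

-0.313 J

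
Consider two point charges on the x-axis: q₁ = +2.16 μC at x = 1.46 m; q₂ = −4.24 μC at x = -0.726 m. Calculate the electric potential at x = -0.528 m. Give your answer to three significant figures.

-1.83×10⁵ V

The total potential is the scalar sum of each charge's contribution, V = Σ kqᵢ/rᵢ.
Distances from the field point to each charge: r₁ = 1.99 m, r₂ = 0.198 m.
V = k[(2.16×10⁻⁶)/(1.99) + (-4.24×10⁻⁶)/(0.198)] = -1.83×10⁵ V.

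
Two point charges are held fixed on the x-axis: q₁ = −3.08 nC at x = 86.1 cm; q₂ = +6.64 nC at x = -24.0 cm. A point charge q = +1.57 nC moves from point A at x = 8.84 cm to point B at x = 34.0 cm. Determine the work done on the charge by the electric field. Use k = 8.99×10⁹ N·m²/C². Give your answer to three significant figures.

1.51×10⁻⁷ J

The work done by the electric force is W_field = −ΔU = −q(V_B − V_A) = q(V_A − V_B).
At A: distances to the source charges are 0.773 m, 0.328 m; V_A = Σ kqᵢ/rᵢ = 146 V.
At B: distances to the source charges are 0.521 m, 0.580 m; V_B = Σ kqᵢ/rᵢ = 49.8 V.
ΔV = V_B − V_A = -96.2 V.
W_field = −qΔV = −(1.57×10⁻⁹ C)(-96.2 V) = 1.51×10⁻⁷ J.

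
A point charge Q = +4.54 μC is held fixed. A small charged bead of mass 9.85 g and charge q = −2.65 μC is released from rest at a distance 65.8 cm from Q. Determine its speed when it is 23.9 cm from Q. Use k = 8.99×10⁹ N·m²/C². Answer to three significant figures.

7.65 m/s

Only the electrostatic force acts, so mechanical energy is conserved: ½mv² = U₁ − U₂ = kQq(1/r₁ − 1/r₂).
U₁ − U₂ = (8.99×10⁹ N·m²/C²)(4.54×10⁻⁶ C)(-2.65×10⁻⁶ C)(1/0.658 − 1/0.239) = 0.288 J.
v = √(2·0.288/9.85×10⁻³) = 7.65 m/s.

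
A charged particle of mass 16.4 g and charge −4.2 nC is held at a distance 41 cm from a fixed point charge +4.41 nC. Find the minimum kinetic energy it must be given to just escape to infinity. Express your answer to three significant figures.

To just escape, total mechanical energy must reach zero at infinity: ½mv²_min + U = 0, so ½mv²_min = −U = |kQq|/r.
|U| = |kQq|/r = (8.99×10⁹ N·m²/C²)(4.41×10⁻⁹)(4.20×10⁻⁹)/(0.410) = 4.06×10⁻⁷ J.

4.06×10⁻⁷ J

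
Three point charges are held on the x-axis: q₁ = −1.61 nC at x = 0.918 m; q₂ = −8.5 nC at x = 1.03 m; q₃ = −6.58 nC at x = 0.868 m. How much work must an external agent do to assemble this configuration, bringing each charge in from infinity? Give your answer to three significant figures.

6.11×10⁻⁶ J

The assembly work is the sum of pairwise potential energies, U = Σ_{i<j} kqᵢqⱼ/rᵢⱼ.
Pair separations: r₁₂ = 0.112 m, r₁₃ = 0.0500 m, r₂₃ = 0.162 m.
U = (1.10×10⁻⁶) + (1.90×10⁻⁶) + (3.10×10⁻⁶) = 6.11×10⁻⁶ J.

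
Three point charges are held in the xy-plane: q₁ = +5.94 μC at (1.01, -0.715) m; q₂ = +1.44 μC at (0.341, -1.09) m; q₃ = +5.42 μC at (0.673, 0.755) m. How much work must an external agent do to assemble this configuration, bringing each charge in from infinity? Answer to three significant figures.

0.330 J

The assembly work is the sum of pairwise potential energies, U = Σ_{i<j} kqᵢqⱼ/rᵢⱼ.
Pair separations: r₁₂ = 0.767 m, r₁₃ = 1.51 m, r₂₃ = 1.87 m.
U = (0.100) + (0.192) + (0.0374) = 0.330 J.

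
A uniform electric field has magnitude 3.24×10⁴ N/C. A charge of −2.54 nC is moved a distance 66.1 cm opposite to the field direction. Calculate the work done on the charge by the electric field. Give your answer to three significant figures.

5.44×10⁻⁵ J

The potential change for a displacement 66.1 cm opposite to the field direction is ΔV = +Ed = 2.14×10⁴ V.
W_field = −qΔV = 5.44×10⁻⁵ J.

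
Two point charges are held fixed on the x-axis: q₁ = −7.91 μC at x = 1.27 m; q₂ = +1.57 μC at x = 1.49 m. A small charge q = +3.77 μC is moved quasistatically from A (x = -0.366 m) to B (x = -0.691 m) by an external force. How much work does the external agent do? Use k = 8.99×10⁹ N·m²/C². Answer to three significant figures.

0.0229 J

For quasistatic motion the external work equals the change in potential energy: W_ext = qΔV = q(V_B − V_A).
At A: distances to the source charges are 1.64 m, 1.86 m; V_A = Σ kqᵢ/rᵢ = -3.59×10⁴ V.
At B: distances to the source charges are 1.96 m, 2.18 m; V_B = Σ kqᵢ/rᵢ = -2.98×10⁴ V.
ΔV = V_B − V_A = 6070 V.
W_ext = qΔV = (3.77×10⁻⁶ C)(6070 V) = 0.0229 J.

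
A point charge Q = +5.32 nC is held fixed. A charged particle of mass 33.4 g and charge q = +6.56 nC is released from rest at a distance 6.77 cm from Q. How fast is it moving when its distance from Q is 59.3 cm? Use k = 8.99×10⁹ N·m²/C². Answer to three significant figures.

0.0157 m/s

Only the electrostatic force acts, so mechanical energy is conserved: ½mv² = U₁ − U₂ = kQq(1/r₁ − 1/r₂).
U₁ − U₂ = (8.99×10⁹ N·m²/C²)(5.32×10⁻⁹ C)(6.56×10⁻⁹ C)(1/0.0677 − 1/0.593) = 4.11×10⁻⁶ J.
v = √(2·4.11×10⁻⁶/0.0334) = 0.0157 m/s.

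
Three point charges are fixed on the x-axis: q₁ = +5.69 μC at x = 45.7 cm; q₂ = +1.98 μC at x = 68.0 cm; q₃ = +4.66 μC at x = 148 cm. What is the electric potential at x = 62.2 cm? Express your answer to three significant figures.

6.66×10⁵ V

The total potential is the scalar sum of each charge's contribution, V = Σ kqᵢ/rᵢ.
Distances from the field point to each charge: r₁ = 0.165 m, r₂ = 0.0580 m, r₃ = 0.858 m.
V = k[(5.69×10⁻⁶)/(0.165) + (1.98×10⁻⁶)/(0.0580) + (4.66×10⁻⁶)/(0.858)] = 6.66×10⁵ V.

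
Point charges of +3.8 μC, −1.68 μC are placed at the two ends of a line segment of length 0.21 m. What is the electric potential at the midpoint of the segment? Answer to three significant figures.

Electric potential is a scalar, so the contributions from each charge add algebraically: V = Σ kqᵢ/rᵢ.
Each charge is 0.105 m from the midpoint.
V = k[(3.80×10⁻⁶)/(0.105) + (-1.68×10⁻⁶)/(0.105)] = 1.82×10⁵ V.

1.82×10⁵ V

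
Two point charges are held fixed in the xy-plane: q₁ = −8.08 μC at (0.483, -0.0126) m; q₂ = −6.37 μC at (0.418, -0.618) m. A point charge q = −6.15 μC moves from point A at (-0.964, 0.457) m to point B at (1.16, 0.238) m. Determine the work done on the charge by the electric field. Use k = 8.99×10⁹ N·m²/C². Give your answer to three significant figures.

-0.435 J

The work done by the electric force is W_field = −ΔU = −q(V_B − V_A) = q(V_A − V_B).
At A: distances to the source charges are 1.52 m, 1.75 m; V_A = Σ kqᵢ/rᵢ = -8.05×10⁴ V.
At B: distances to the source charges are 0.722 m, 1.13 m; V_B = Σ kqᵢ/rᵢ = -1.51×10⁵ V.
ΔV = V_B − V_A = -7.07×10⁴ V.
W_field = −qΔV = −(-6.15×10⁻⁶ C)(-7.07×10⁴ V) = -0.435 J.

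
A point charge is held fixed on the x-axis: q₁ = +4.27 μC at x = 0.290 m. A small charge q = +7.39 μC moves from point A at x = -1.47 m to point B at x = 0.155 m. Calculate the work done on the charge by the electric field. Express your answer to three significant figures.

-1.94 J

The work done by the electric force is W_field = −ΔU = −q(V_B − V_A) = q(V_A − V_B).
At A: distance to the source charge is 1.76 m; V_A = kq₁/r = 2.18×10⁴ V.
At B: distance to the source charge is 0.135 m; V_B = kq₁/r = 2.84×10⁵ V.
ΔV = V_B − V_A = 2.63×10⁵ V.
W_field = −qΔV = −(7.39×10⁻⁶ C)(2.63×10⁵ V) = -1.94 J.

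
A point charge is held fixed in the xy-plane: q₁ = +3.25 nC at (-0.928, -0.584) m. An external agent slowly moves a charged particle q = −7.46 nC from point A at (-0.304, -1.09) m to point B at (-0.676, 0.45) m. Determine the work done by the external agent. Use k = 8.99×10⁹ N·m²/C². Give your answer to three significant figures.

6.65×10⁻⁸ J

For quasistatic motion the external work equals the change in potential energy: W_ext = qΔV = q(V_B − V_A).
At A: distance to the source charge is 0.803 m; V_A = kq₁/r = 36.4 V.
At B: distance to the source charge is 1.06 m; V_B = kq₁/r = 27.5 V.
ΔV = V_B − V_A = -8.92 V.
W_ext = qΔV = (-7.46×10⁻⁹ C)(-8.92 V) = 6.65×10⁻⁸ J.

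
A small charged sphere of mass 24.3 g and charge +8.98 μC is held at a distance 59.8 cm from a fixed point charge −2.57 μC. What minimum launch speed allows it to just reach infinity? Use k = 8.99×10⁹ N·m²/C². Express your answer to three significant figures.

5.34 m/s

To just escape, total mechanical energy must reach zero at infinity: ½mv²_min + U = 0, so ½mv²_min = −U = |kQq|/r.
|U| = |kQq|/r = (8.99×10⁹ N·m²/C²)(2.57×10⁻⁶)(8.98×10⁻⁶)/(0.598) = 0.347 J.
v_min = √(2|U|/m) = √(2·0.347/0.0243) = 5.34 m/s.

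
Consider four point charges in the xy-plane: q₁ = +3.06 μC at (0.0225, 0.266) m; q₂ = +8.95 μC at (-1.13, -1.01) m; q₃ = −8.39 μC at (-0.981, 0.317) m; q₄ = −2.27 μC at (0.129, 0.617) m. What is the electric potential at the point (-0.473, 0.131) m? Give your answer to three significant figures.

-5.11×10⁴ V

The total potential is the scalar sum of each charge's contribution, V = Σ kqᵢ/rᵢ.
Distances from the field point to each charge: r₁ = 0.514 m, r₂ = 1.32 m, r₃ = 0.541 m, r₄ = 0.774 m.
V = k[(3.06×10⁻⁶)/(0.514) + (8.95×10⁻⁶)/(1.32) + (-8.39×10⁻⁶)/(0.541) + (-2.27×10⁻⁶)/(0.774)] = -5.11×10⁴ V.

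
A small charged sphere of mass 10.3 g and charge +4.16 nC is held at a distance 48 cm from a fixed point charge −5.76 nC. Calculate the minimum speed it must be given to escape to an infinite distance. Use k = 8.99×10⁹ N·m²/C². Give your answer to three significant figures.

9.33×10⁻³ m/s

To just escape, total mechanical energy must reach zero at infinity: ½mv²_min + U = 0, so ½mv²_min = −U = |kQq|/r.
|U| = |kQq|/r = (8.99×10⁹ N·m²/C²)(5.76×10⁻⁹)(4.16×10⁻⁹)/(0.480) = 4.49×10⁻⁷ J.
v_min = √(2|U|/m) = √(2·4.49×10⁻⁷/0.0103) = 9.33×10⁻³ m/s.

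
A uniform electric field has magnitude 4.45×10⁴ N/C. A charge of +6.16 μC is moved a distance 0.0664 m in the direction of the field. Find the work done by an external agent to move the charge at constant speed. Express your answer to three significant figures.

The potential change for a displacement 0.0664 m in the direction of the field is ΔV = −Ed = -2950 V.
W_ext = qΔV = -0.0182 J.

-0.0182 J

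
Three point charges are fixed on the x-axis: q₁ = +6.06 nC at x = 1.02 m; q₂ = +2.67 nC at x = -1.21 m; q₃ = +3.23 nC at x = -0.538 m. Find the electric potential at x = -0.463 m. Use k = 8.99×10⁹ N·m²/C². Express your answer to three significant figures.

The total potential is the scalar sum of each charge's contribution, V = Σ kqᵢ/rᵢ.
Distances from the field point to each charge: r₁ = 1.48 m, r₂ = 0.747 m, r₃ = 0.0750 m.
V = k[(6.06×10⁻⁹)/(1.48) + (2.67×10⁻⁹)/(0.747) + (3.23×10⁻⁹)/(0.0750)] = 456 V.

456 V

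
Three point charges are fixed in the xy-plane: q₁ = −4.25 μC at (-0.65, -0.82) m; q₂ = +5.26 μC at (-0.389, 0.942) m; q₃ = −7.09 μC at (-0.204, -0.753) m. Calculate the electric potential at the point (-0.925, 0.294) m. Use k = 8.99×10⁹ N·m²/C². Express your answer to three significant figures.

-2.72×10⁴ V

Electric potential is a scalar, so the contributions from each charge add algebraically: V = Σ kqᵢ/rᵢ.
Distances from the field point to each charge: r₁ = 1.15 m, r₂ = 0.841 m, r₃ = 1.27 m.
V = k[(-4.25×10⁻⁶)/(1.15) + (5.26×10⁻⁶)/(0.841) + (-7.09×10⁻⁶)/(1.27)] = -2.72×10⁴ V.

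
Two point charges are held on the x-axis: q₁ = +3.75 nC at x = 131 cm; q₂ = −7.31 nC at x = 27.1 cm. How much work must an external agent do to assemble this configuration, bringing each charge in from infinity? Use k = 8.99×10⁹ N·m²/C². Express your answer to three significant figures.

-2.37×10⁻⁷ J

The assembly work is the sum of pairwise potential energies, U = Σ_{i<j} kqᵢqⱼ/rᵢⱼ.
Pair separations: r₁₂ = 1.04 m.
U = (-2.37×10⁻⁷) = -2.37×10⁻⁷ J.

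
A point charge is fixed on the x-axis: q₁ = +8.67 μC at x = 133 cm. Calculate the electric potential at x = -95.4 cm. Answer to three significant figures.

The total potential is the scalar sum of each charge's contribution, V = Σ kqᵢ/rᵢ.
V = k[(8.67×10⁻⁶)/(2.28)] = 3.41×10⁴ V.

3.41×10⁴ V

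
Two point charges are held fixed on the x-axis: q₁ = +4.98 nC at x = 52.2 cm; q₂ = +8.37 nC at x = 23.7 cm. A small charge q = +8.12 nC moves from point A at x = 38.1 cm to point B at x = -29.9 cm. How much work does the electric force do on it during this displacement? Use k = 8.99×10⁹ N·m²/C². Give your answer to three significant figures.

The work done by the electric force is W_field = −ΔU = −q(V_B − V_A) = q(V_A − V_B).
At A: distances to the source charges are 0.141 m, 0.144 m; V_A = Σ kqᵢ/rᵢ = 840 V.
At B: distances to the source charges are 0.821 m, 0.536 m; V_B = Σ kqᵢ/rᵢ = 195 V.
ΔV = V_B − V_A = -645 V.
W_field = −qΔV = −(8.12×10⁻⁹ C)(-645 V) = 5.24×10⁻⁶ J.

5.24×10⁻⁶ J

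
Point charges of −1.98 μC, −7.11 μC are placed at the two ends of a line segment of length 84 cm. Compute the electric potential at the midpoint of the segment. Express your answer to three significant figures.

-1.95×10⁵ V

Electric potential is a scalar, so the contributions from each charge add algebraically: V = Σ kqᵢ/rᵢ.
Each charge is 0.420 m from the midpoint.
V = k[(-1.98×10⁻⁶)/(0.420) + (-7.11×10⁻⁶)/(0.420)] = -1.95×10⁵ V.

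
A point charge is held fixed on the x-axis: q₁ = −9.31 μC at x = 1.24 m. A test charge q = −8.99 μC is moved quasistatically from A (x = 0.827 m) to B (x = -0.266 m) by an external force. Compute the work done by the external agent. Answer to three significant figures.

For quasistatic motion the external work equals the change in potential energy: W_ext = qΔV = q(V_B − V_A).
At A: distance to the source charge is 0.413 m; V_A = kq₁/r = -2.03×10⁵ V.
At B: distance to the source charge is 1.51 m; V_B = kq₁/r = -5.56×10⁴ V.
ΔV = V_B − V_A = 1.47×10⁵ V.
W_ext = qΔV = (-8.99×10⁻⁶ C)(1.47×10⁵ V) = -1.32 J.

-1.32 J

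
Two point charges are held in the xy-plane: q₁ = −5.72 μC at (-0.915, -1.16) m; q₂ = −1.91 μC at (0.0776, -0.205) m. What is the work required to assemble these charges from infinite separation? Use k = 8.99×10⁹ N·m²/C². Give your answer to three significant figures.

The assembly work is the sum of pairwise potential energies, U = Σ_{i<j} kqᵢqⱼ/rᵢⱼ.
Pair separations: r₁₂ = 1.38 m.
U = (0.0713) = 0.0713 J.

0.0713 J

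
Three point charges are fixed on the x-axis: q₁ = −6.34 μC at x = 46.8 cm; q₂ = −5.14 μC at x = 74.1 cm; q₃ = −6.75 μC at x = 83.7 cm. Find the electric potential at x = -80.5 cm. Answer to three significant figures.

Electric potential is a scalar, so the contributions from each charge add algebraically: V = Σ kqᵢ/rᵢ.
Distances from the field point to each charge: r₁ = 1.27 m, r₂ = 1.55 m, r₃ = 1.64 m.
V = k[(-6.34×10⁻⁶)/(1.27) + (-5.14×10⁻⁶)/(1.55) + (-6.75×10⁻⁶)/(1.64)] = -1.12×10⁵ V.

-1.12×10⁵ V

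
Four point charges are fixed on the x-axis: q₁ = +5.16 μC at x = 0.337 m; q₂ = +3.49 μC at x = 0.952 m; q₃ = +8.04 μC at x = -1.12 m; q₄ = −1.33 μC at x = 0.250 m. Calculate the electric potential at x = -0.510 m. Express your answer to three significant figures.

1.79×10⁵ V

The total potential is the scalar sum of each charge's contribution, V = Σ kqᵢ/rᵢ.
Distances from the field point to each charge: r₁ = 0.847 m, r₂ = 1.46 m, r₃ = 0.610 m, r₄ = 0.760 m.
V = k[(5.16×10⁻⁶)/(0.847) + (3.49×10⁻⁶)/(1.46) + (8.04×10⁻⁶)/(0.610) + (-1.33×10⁻⁶)/(0.760)] = 1.79×10⁵ V.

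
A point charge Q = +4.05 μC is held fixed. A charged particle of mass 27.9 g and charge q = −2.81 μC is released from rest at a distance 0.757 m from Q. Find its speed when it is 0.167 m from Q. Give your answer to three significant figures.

Only the electrostatic force acts, so mechanical energy is conserved: ½mv² = U₁ − U₂ = kQq(1/r₁ − 1/r₂).
U₁ − U₂ = (8.99×10⁹ N·m²/C²)(4.05×10⁻⁶ C)(-2.81×10⁻⁶ C)(1/0.757 − 1/0.167) = 0.477 J.
v = √(2·0.477/0.0279) = 5.85 m/s.

5.85 m/s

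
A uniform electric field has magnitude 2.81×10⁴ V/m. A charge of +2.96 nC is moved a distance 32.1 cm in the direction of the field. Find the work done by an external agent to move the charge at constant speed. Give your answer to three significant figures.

-2.67×10⁻⁵ J

The potential change for a displacement 32.1 cm in the direction of the field is ΔV = −Ed = -9020 V.
W_ext = qΔV = -2.67×10⁻⁵ J.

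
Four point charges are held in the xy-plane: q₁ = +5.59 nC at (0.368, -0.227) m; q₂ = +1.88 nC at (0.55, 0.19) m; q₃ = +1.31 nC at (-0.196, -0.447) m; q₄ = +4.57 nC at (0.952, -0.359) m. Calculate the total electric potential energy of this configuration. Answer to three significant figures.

The assembly work is the sum of pairwise potential energies, U = Σ_{i<j} kqᵢqⱼ/rᵢⱼ.
Pair separations: r₁₂ = 0.455 m, r₁₃ = 0.605 m, r₁₄ = 0.599 m, r₂₃ = 0.981 m, r₂₄ = 0.680 m, r₃₄ = 1.15 m.
Summing all 6 pair terms gives U = 8.83×10⁻⁷ J.

8.83×10⁻⁷ J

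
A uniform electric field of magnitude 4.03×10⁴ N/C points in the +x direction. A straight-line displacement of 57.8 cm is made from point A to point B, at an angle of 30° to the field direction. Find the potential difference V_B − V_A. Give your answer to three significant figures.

Only the component of displacement along E changes the potential: ΔV = −E·d·cosθ.
ΔV = −(4.03×10⁴ V/m)(0.578 m)cos30° = -2.02×10⁴ V.

-2.02×10⁴ V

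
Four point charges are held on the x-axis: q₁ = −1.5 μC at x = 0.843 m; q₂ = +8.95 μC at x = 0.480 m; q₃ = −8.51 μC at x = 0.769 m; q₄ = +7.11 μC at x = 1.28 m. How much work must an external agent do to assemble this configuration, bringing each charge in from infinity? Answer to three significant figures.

The assembly work is the sum of pairwise potential energies, U = Σ_{i<j} kqᵢqⱼ/rᵢⱼ.
Pair separations: r₁₂ = 0.363 m, r₁₃ = 0.0740 m, r₁₄ = 0.437 m, r₂₃ = 0.289 m, r₂₄ = 0.800 m, r₃₄ = 0.511 m.
Summing all 6 pair terms gives U = -1.72 J.

-1.72 J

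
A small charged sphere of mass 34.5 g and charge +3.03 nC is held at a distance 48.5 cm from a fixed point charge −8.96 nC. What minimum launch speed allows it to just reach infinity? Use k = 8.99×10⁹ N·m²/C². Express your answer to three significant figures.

5.40×10⁻³ m/s

To just escape, total mechanical energy must reach zero at infinity: ½mv²_min + U = 0, so ½mv²_min = −U = |kQq|/r.
|U| = |kQq|/r = (8.99×10⁹ N·m²/C²)(8.96×10⁻⁹)(3.03×10⁻⁹)/(0.485) = 5.03×10⁻⁷ J.
v_min = √(2|U|/m) = √(2·5.03×10⁻⁷/0.0345) = 5.40×10⁻³ m/s.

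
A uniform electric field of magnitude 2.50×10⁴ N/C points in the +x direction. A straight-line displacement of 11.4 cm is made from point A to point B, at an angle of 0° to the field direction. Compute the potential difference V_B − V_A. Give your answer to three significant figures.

-2850 V

Only the component of displacement along E changes the potential: ΔV = −E·d·cosθ.
ΔV = −(2.50×10⁴ V/m)(0.114 m)cos0° = -2850 V.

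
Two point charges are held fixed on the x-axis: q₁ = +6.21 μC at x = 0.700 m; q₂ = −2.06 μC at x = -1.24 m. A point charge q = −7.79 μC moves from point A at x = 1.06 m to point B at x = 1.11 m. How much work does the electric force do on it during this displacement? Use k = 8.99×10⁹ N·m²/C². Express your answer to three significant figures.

The work done by the electric force is W_field = −ΔU = −q(V_B − V_A) = q(V_A − V_B).
At A: distances to the source charges are 0.360 m, 2.30 m; V_A = Σ kqᵢ/rᵢ = 1.47×10⁵ V.
At B: distances to the source charges are 0.410 m, 2.35 m; V_B = Σ kqᵢ/rᵢ = 1.28×10⁵ V.
ΔV = V_B − V_A = -1.87×10⁴ V.
W_field = −qΔV = −(-7.79×10⁻⁶ C)(-1.87×10⁴ V) = -0.146 J.

-0.146 J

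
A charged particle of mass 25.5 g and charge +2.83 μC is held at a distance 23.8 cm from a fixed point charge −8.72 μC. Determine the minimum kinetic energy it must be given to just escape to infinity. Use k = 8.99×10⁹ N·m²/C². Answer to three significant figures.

0.932 J

To just escape, total mechanical energy must reach zero at infinity: ½mv²_min + U = 0, so ½mv²_min = −U = |kQq|/r.
|U| = |kQq|/r = (8.99×10⁹ N·m²/C²)(8.72×10⁻⁶)(2.83×10⁻⁶)/(0.238) = 0.932 J.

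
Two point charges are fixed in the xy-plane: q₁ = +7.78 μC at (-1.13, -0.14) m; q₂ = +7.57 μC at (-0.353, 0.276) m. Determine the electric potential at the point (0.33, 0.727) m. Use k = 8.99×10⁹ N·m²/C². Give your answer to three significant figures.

The total potential is the scalar sum of each charge's contribution, V = Σ kqᵢ/rᵢ.
Distances from the field point to each charge: r₁ = 1.70 m, r₂ = 0.818 m.
V = k[(7.78×10⁻⁶)/(1.70) + (7.57×10⁻⁶)/(0.818)] = 1.24×10⁵ V.

1.24×10⁵ V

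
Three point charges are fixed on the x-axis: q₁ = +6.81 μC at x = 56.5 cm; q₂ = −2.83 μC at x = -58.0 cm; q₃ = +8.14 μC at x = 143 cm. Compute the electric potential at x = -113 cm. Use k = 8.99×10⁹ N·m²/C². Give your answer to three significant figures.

The total potential is the scalar sum of each charge's contribution, V = Σ kqᵢ/rᵢ.
Distances from the field point to each charge: r₁ = 1.69 m, r₂ = 0.550 m, r₃ = 2.56 m.
V = k[(6.81×10⁻⁶)/(1.69) + (-2.83×10⁻⁶)/(0.550) + (8.14×10⁻⁶)/(2.56)] = 1.84×10⁴ V.

1.84×10⁴ V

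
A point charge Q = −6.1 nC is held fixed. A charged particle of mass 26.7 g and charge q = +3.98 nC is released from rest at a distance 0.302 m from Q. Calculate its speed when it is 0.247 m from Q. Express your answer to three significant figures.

Only the electrostatic force acts, so mechanical energy is conserved: ½mv² = U₁ − U₂ = kQq(1/r₁ − 1/r₂).
U₁ − U₂ = (8.99×10⁹ N·m²/C²)(-6.10×10⁻⁹ C)(3.98×10⁻⁹ C)(1/0.302 − 1/0.247) = 1.61×10⁻⁷ J.
v = √(2·1.61×10⁻⁷/0.0267) = 3.47×10⁻³ m/s.

3.47×10⁻³ m/s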